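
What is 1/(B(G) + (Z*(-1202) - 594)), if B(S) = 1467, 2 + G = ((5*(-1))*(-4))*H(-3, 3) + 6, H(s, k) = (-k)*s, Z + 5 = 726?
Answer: -1/865769 ≈ -1.1550e-6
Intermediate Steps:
Z = 721 (Z = -5 + 726 = 721)
H(s, k) = -k*s
G = 184 (G = -2 + (((5*(-1))*(-4))*(-1*3*(-3)) + 6) = -2 + (-5*(-4)*9 + 6) = -2 + (20*9 + 6) = -2 + (180 + 6) = -2 + 186 = 184)
1/(B(G) + (Z*(-1202) - 594)) = 1/(1467 + (721*(-1202) - 594)) = 1/(1467 + (-866642 - 594)) = 1/(1467 - 867236) = 1/(-865769) = -1/865769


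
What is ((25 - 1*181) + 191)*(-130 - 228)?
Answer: -12530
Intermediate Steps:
((25 - 1*181) + 191)*(-130 - 228) = ((25 - 181) + 191)*(-358) = (-156 + 191)*(-358) = 35*(-358) = -12530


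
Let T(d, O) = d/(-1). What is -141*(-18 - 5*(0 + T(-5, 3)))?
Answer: 6063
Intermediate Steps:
T(d, O) = -d (T(d, O) = d*(-1) = -d)
-141*(-18 - 5*(0 + T(-5, 3))) = -141*(-18 - 5*(0 - 1*(-5))) = -141*(-18 - 5*(0 + 5)) = -141*(-18 - 5*5) = -141*(-18 - 25) = -141*(-43) = 6063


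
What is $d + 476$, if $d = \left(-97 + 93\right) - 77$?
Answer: $395$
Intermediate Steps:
$d = -81$ ($d = -4 - 77 = -81$)
$d + 476 = -81 + 476 = 395$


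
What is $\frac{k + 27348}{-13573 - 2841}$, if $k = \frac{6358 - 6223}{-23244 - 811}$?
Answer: $- \frac{131571201}{78967754} \approx -1.6661$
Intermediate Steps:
$k = - \frac{27}{4811}$ ($k = \frac{6358 - 6223}{-24055} = 135 \left(- \frac{1}{24055}\right) = - \frac{27}{4811} \approx -0.0056121$)
$\frac{k + 27348}{-13573 - 2841} = \frac{- \frac{27}{4811} + 27348}{-13573 - 2841} = \frac{131571201}{4811 \left(-16414\right)} = \frac{131571201}{4811} \left(- \frac{1}{16414}\right) = - \frac{131571201}{78967754}$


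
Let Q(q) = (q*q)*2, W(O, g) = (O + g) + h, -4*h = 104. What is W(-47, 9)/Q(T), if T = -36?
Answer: -2/81 ≈ -0.024691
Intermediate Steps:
h = -26 (h = -1/4*104 = -26)
W(O, g) = -26 + O + g (W(O, g) = (O + g) - 26 = -26 + O + g)
Q(q) = 2*q**2 (Q(q) = q**2*2 = 2*q**2)
W(-47, 9)/Q(T) = (-26 - 47 + 9)/((2*(-36)**2)) = -64/(2*1296) = -64/2592 = -64*1/2592 = -2/81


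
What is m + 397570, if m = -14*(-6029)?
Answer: 481976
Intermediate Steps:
m = 84406
m + 397570 = 84406 + 397570 = 481976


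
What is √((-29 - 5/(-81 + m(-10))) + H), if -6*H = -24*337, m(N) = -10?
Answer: √10923094/91 ≈ 36.319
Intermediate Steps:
H = 1348 (H = -(-4)*337 = -⅙*(-8088) = 1348)
√((-29 - 5/(-81 + m(-10))) + H) = √((-29 - 5/(-81 - 10)) + 1348) = √((-29 - 5/(-91)) + 1348) = √((-29 - 5*(-1/91)) + 1348) = √((-29 + 5/91) + 1348) = √(-2634/91 + 1348) = √(120034/91) = √10923094/91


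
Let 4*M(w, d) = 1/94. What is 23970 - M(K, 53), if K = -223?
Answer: 9012719/376 ≈ 23970.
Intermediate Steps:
M(w, d) = 1/376 (M(w, d) = (¼)/94 = (¼)*(1/94) = 1/376)
23970 - M(K, 53) = 23970 - 1*1/376 = 23970 - 1/376 = 9012719/376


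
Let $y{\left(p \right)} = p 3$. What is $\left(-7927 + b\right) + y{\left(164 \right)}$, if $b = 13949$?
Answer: $6514$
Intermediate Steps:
$y{\left(p \right)} = 3 p$
$\left(-7927 + b\right) + y{\left(164 \right)} = \left(-7927 + 13949\right) + 3 \cdot 164 = 6022 + 492 = 6514$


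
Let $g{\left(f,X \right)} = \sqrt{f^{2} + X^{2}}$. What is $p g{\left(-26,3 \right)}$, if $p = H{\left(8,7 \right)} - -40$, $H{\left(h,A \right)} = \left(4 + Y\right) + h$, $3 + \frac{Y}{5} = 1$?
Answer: $42 \sqrt{685} \approx 1099.2$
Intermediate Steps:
$Y = -10$ ($Y = -15 + 5 \cdot 1 = -15 + 5 = -10$)
$H{\left(h,A \right)} = -6 + h$ ($H{\left(h,A \right)} = \left(4 - 10\right) + h = -6 + h$)
$g{\left(f,X \right)} = \sqrt{X^{2} + f^{2}}$
$p = 42$ ($p = \left(-6 + 8\right) - -40 = 2 + 40 = 42$)
$p g{\left(-26,3 \right)} = 42 \sqrt{3^{2} + \left(-26\right)^{2}} = 42 \sqrt{9 + 676} = 42 \sqrt{685}$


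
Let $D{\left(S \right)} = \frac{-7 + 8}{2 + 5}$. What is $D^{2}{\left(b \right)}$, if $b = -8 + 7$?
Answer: $\frac{1}{49} \approx 0.020408$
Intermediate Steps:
$b = -1$
$D{\left(S \right)} = \frac{1}{7}$ ($D{\left(S \right)} = 1 \cdot \frac{1}{7} = \frac{1}{7}$)
$D^{2}{\left(b \right)} = \left(\frac{1}{7}\right)^{2} = \frac{1}{49}$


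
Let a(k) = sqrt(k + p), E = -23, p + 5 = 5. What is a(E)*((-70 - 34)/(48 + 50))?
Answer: -52*I*sqrt(23)/49 ≈ -5.0895*I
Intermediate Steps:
p = 0 (p = -5 + 5 = 0)
a(k) = sqrt(k) (a(k) = sqrt(k + 0) = sqrt(k))
a(E)*((-70 - 34)/(48 + 50)) = sqrt(-23)*((-70 - 34)/(48 + 50)) = (I*sqrt(23))*(-104/98) = (I*sqrt(23))*(-104*1/98) = (I*sqrt(23))*(-52/49) = -52*I*sqrt(23)/49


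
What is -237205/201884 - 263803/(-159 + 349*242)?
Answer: -73253749147/17018619316 ≈ -4.3043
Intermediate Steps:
-237205/201884 - 263803/(-159 + 349*242) = -237205*1/201884 - 263803/(-159 + 84458) = -237205/201884 - 263803/84299 = -73253749147/17018619316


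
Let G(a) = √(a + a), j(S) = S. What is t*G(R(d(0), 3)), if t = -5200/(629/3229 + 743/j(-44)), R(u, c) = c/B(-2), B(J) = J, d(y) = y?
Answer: 738795200*I*√3/2371471 ≈ 539.59*I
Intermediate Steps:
R(u, c) = -c/2 (R(u, c) = c/(-2) = c*(-½) = -c/2)
G(a) = √2*√a (G(a) = √(2*a) = √2*√a)
t = 738795200/2371471 (t = -5200/(629/3229 + 743/(-44)) = -5200/(629*(1/3229) + 743*(-1/44)) = -5200/(629/3229 - 743/44) = -5200/(-2371471/142076) = -5200*(-142076/2371471) = 738795200/2371471 ≈ 311.53)
t*G(R(d(0), 3)) = 738795200*(√2*√(-½*3))/2371471 = 738795200*(√2*√(-3/2))/2371471 = 738795200*(√2*(I*√6/2))/2371471 = 738795200*(I*√3)/2371471 = 738795200*I*√3/2371471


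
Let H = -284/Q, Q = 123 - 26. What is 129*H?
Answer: -36636/97 ≈ -377.69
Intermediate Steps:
Q = 97
H = -284/97 ≈ -2.9278
129*H = 129*(-284/97) = -36636/97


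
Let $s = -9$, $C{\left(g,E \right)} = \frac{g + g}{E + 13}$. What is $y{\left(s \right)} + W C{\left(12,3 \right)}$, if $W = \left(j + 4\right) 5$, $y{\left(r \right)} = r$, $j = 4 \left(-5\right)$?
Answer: $-129$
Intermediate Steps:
$C{\left(g,E \right)} = \frac{2 g}{13 + E}$
$j = -20$
$W = -80$ ($W = \left(-20 + 4\right) 5 = \left(-16\right) 5 = -80$)
$y{\left(s \right)} + W C{\left(12,3 \right)} = -9 - 80 \cdot 2 \cdot 12 \frac{1}{13 + 3} = -9 - 80 \cdot 2 \cdot 12 \cdot \frac{1}{16} = -9 - 120 = -129$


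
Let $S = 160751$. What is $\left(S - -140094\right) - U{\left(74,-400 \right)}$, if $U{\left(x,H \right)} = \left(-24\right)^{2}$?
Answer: $300269$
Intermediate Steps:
$U{\left(x,H \right)} = 576$
$\left(S - -140094\right) - U{\left(74,-400 \right)} = \left(160751 - -140094\right) - 576 = \left(160751 + 140094\right) - 576 = 300845 - 576 = 300269$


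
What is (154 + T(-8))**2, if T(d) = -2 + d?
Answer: 20736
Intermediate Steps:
(154 + T(-8))**2 = (154 + (-2 - 8))**2 = (154 - 10)**2 = 144**2 = 20736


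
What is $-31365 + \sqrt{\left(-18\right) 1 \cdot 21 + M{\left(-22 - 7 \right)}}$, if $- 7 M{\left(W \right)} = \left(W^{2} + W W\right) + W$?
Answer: $-31365 + \frac{i \sqrt{30093}}{7} \approx -31365.0 + 24.782 i$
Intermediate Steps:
$M{\left(W \right)} = - \frac{2 W^{2}}{7} - \frac{W}{7}$ ($M{\left(W \right)} = - \frac{\left(W^{2} + W W\right) + W}{7} = - \frac{\left(W^{2} + W^{2}\right) + W}{7} = - \frac{2 W^{2} + W}{7} = - \frac{W + 2 W^{2}}{7} = - \frac{2 W^{2}}{7} - \frac{W}{7}$)
$-31365 + \sqrt{\left(-18\right) 1 \cdot 21 + M{\left(-22 - 7 \right)}} = -31365 + \sqrt{\left(-18\right) 1 \cdot 21 - \frac{\left(-22 - 7\right) \left(1 + 2 \left(-22 - 7\right)\right)}{7}} = -31365 + \sqrt{\left(-18\right) 21 - - \frac{29 \left(1 + 2 \left(-29\right)\right)}{7}} = -31365 + \sqrt{-378 - - \frac{29 \left(1 - 58\right)}{7}} = -31365 + \sqrt{-378 - \left(- \frac{29}{7}\right) \left(-57\right)} = -31365 + \sqrt{-378 - \frac{1653}{7}} = -31365 + \sqrt{- \frac{4299}{7}} = -31365 + \frac{i \sqrt{30093}}{7}$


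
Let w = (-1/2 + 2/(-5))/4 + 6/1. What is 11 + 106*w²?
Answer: 2836933/800 ≈ 3546.2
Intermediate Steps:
w = 231/40 (w = (-1*½ + 2*(-⅕))*(¼) + 6*1 = (-½ - ⅖)*(¼) + 6 = -9/10*¼ + 6 = -9/40 + 6 = 231/40 ≈ 5.7750)
11 + 106*w² = 11 + 106*(231/40)² = 11 + 106*(53361/1600) = 11 + 2828133/800 = 2836933/800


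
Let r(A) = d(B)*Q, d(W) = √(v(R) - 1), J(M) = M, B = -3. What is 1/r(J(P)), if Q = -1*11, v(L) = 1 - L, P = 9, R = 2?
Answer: I*√2/22 ≈ 0.064282*I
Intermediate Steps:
d(W) = I*√2 (d(W) = √((1 - 1*2) - 1) = √((1 - 2) - 1) = √(-1 - 1) = √(-2) = I*√2)
Q = -11
r(A) = -11*I*√2 (r(A) = (I*√2)*(-11) = -11*I*√2)
1/r(J(P)) = 1/(-11*I*√2) = I*√2/22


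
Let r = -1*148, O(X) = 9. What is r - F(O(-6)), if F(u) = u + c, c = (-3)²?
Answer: -166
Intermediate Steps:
c = 9
r = -148
F(u) = 9 + u (F(u) = u + 9 = 9 + u)
r - F(O(-6)) = -148 - (9 + 9) = -148 - 1*18 = -148 - 18 = -166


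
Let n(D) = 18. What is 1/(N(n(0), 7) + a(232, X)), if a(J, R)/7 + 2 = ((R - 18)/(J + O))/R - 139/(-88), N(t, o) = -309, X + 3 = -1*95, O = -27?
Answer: -126280/39387081 ≈ -0.0032061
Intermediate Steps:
X = -98 (X = -3 - 1*95 = -3 - 95 = -98)
a(J, R) = -259/88 + 7*(-18 + R)/(R*(-27 + J)) (a(J, R) = -14 + 7*(((R - 18)/(J - 27))/R - 139/(-88)) = -14 + 7*(((-18 + R)/(-27 + J))/R - 139*(-1/88)) = -14 + 7*(((-18 + R)/(-27 + J))/R + 139/88) = -14 + 7*((-18 + R)/(R*(-27 + J)) + 139/88) = -14 + 7*(139/88 + (-18 + R)/(R*(-27 + J))) = -14 + (973/88 + 7*(-18 + R)/(R*(-27 + J))) = -259/88 + 7*(-18 + R)/(R*(-27 + J)))
1/(N(n(0), 7) + a(232, X)) = 1/(-309 + (7/88)*(-1584 + 1087*(-98) - 37*232*(-98))/(-98*(-27 + 232))) = 1/(-309 + (7/88)*(-1/98)*(-1584 - 106526 + 841232)/205) = 1/(-309 + (7/88)*(-1/98)*(1/205)*733122) = 1/(-309 - 366561/126280) = 1/(-39387081/126280) = -126280/39387081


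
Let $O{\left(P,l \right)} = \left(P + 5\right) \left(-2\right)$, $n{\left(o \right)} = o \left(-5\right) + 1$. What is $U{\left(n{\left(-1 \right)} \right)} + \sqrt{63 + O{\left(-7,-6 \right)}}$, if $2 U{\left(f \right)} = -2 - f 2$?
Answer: $-7 + \sqrt{67} \approx 1.1854$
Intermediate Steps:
$n{\left(o \right)} = 1 - 5 o$ ($n{\left(o \right)} = - 5 o + 1 = 1 - 5 o$)
$O{\left(P,l \right)} = -10 - 2 P$ ($O{\left(P,l \right)} = \left(5 + P\right) \left(-2\right) = -10 - 2 P$)
$U{\left(f \right)} = -1 - f$ ($U{\left(f \right)} = \frac{-2 - f 2}{2} = \frac{-2 - 2 f}{2} = -1 - f$)
$U{\left(n{\left(-1 \right)} \right)} + \sqrt{63 + O{\left(-7,-6 \right)}} = \left(-1 - \left(1 - -5\right)\right) + \sqrt{63 - -4} = \left(-1 - \left(1 + 5\right)\right) + \sqrt{63 + \left(-10 + 14\right)} = \left(-1 - 6\right) + \sqrt{63 + 4} = \left(-1 - 6\right) + \sqrt{67} = -7 + \sqrt{67}$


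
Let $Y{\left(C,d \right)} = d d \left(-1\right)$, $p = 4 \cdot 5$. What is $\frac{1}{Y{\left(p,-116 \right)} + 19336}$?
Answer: $\frac{1}{5880} \approx 0.00017007$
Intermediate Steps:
$p = 20$
$Y{\left(C,d \right)} = - d^{2}$ ($Y{\left(C,d \right)} = d^{2} \left(-1\right) = - d^{2}$)
$\frac{1}{Y{\left(p,-116 \right)} + 19336} = \frac{1}{- \left(-116\right)^{2} + 19336} = \frac{1}{\left(-1\right) 13456 + 19336} = \frac{1}{-13456 + 19336} = \frac{1}{5880}$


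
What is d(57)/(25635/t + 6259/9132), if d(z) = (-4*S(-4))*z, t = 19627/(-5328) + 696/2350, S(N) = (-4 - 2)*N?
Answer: 1059749269674624/1465419514478521 ≈ 0.72317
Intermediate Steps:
S(N) = -6*N
t = -21207581/6260400 (t = 19627*(-1/5328) + 696*(1/2350) = -19627/5328 + 348/1175 = -21207581/6260400 ≈ -3.3876)
d(z) = -96*z (d(z) = (-(-24)*(-4))*z = (-4*24)*z = -96*z)
d(57)/(25635/t + 6259/9132) = (-96*57)/(25635/(-21207581/6260400) + 6259/9132) = -5472/(25635*(-6260400/21207581) + 6259*(1/9132)) = -5472/(-160485354000/21207581 + 6259/9132) = -5472/(-1465419514478521/193667629692) = -5472*(-193667629692/1465419514478521) = 1059749269674624/1465419514478521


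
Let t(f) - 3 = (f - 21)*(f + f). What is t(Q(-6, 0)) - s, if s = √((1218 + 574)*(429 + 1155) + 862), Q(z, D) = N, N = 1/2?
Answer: -35/2 - √2839390 ≈ -1702.5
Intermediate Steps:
N = ½ ≈ 0.50000
Q(z, D) = ½
t(f) = 3 + 2*f*(-21 + f) (t(f) = 3 + (f - 21)*(f + f) = 3 + (-21 + f)*(2*f) = 3 + 2*f*(-21 + f))
s = √2839390 (s = √(1792*1584 + 862) = √(2838528 + 862) = √2839390 ≈ 1685.0)
t(Q(-6, 0)) - s = (3 - 42*½ + 2*(½)²) - √2839390 = (3 - 21 + 2*(¼)) - √2839390 = (3 - 21 + ½) - √2839390 = -35/2 - √2839390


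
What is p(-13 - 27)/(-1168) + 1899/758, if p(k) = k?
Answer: 70261/27667 ≈ 2.5395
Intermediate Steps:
p(-13 - 27)/(-1168) + 1899/758 = (-13 - 27)/(-1168) + 1899/758 = -40*(-1/1168) + 1899*(1/758) = 5/146 + 1899/758 = 70261/27667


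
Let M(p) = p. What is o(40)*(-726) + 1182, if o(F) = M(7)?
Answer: -3900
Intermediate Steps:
o(F) = 7
o(40)*(-726) + 1182 = 7*(-726) + 1182 = -5082 + 1182 = -3900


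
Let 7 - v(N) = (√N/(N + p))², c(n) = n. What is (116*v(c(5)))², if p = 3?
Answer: 165045409/256 ≈ 6.4471e+5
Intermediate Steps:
v(N) = 7 - N/(3 + N)² (v(N) = 7 - (√N/(N + 3))² = 7 - (√N/(3 + N))² = 7 - N/(3 + N)²)
(116*v(c(5)))² = (116*(7 - 1*5/(3 + 5)²))² = (116*(7 - 1*5/8²))² = (116*(7 - 1*5*1/64))² = (116*(7 - 5/64))² = (116*(443/64))² = (12847/16)² = 165045409/256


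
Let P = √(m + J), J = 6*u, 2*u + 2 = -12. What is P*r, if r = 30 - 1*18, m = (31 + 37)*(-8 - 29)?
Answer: 12*I*√2558 ≈ 606.92*I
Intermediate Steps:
u = -7 (u = -1 + (½)*(-12) = -1 - 6 = -7)
J = -42 (J = 6*(-7) = -42)
m = -2516 (m = 68*(-37) = -2516)
P = I*√2558 (P = √(-2516 - 42) = √(-2558) = I*√2558 ≈ 50.577*I)
r = 12 (r = 30 - 18 = 12)
P*r = (I*√2558)*12 = 12*I*√2558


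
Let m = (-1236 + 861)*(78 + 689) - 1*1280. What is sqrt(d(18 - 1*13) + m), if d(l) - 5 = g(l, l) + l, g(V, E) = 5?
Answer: I*sqrt(288890) ≈ 537.48*I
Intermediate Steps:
d(l) = 10 + l (d(l) = 5 + (5 + l) = 10 + l)
m = -288905 (m = -375*767 - 1280 = -287625 - 1280 = -288905)
sqrt(d(18 - 1*13) + m) = sqrt((10 + (18 - 1*13)) - 288905) = sqrt((10 + (18 - 13)) - 288905) = sqrt((10 + 5) - 288905) = sqrt(15 - 288905) = sqrt(-288890) = I*sqrt(288890)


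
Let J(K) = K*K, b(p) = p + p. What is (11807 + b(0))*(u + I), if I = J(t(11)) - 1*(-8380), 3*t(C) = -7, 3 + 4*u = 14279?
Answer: 1270315130/9 ≈ 1.4115e+8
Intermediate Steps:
u = 3569 (u = -¾ + (¼)*14279 = -¾ + 14279/4 = 3569)
t(C) = -7/3 (t(C) = (⅓)*(-7) = -7/3)
b(p) = 2*p
J(K) = K²
I = 75469/9 (I = (-7/3)² - 1*(-8380) = 49/9 + 8380 = 75469/9 ≈ 8385.4)
(11807 + b(0))*(u + I) = (11807 + 2*0)*(3569 + 75469/9) = (11807 + 0)*(107590/9) = 11807*(107590/9) = 1270315130/9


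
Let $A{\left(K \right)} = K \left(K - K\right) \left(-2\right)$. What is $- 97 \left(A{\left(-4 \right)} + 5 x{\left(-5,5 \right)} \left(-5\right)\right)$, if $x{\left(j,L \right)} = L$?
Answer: $12125$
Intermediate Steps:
$A{\left(K \right)} = 0$ ($A{\left(K \right)} = K 0 \left(-2\right) = 0 \left(-2\right) = 0$)
$- 97 \left(A{\left(-4 \right)} + 5 x{\left(-5,5 \right)} \left(-5\right)\right) = - 97 \left(0 + 5 \cdot 5 \left(-5\right)\right) = - 97 \left(0 + 25 \left(-5\right)\right) = - 97 \left(0 - 125\right) = \left(-97\right) \left(-125\right) = 12125$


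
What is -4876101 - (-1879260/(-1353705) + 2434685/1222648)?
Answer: -538030888610024883/110340314056 ≈ -4.8761e+6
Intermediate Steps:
-4876101 - (-1879260/(-1353705) + 2434685/1222648) = -4876101 - (-1879260*(-1/1353705) + 2434685*(1/1222648)) = -4876101 - (125284/90247 + 2434685/1222648) = -4876101 - 1*372901249227/110340314056 = -4876101 - 372901249227/110340314056 = -538030888610024883/110340314056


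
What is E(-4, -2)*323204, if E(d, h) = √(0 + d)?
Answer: 646408*I ≈ 6.4641e+5*I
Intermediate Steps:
E(d, h) = √d
E(-4, -2)*323204 = √(-4)*323204 = (2*I)*323204 = 646408*I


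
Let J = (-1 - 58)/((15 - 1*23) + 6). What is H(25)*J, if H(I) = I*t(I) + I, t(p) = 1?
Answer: 1475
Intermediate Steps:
J = 59/2 (J = -59/((15 - 23) + 6) = -59/(-8 + 6) = -59/(-2) = -59*(-1/2) = 59/2 ≈ 29.500)
H(I) = 2*I (H(I) = I*1 + I = I + I = 2*I)
H(25)*J = (2*25)*(59/2) = 50*(59/2) = 1475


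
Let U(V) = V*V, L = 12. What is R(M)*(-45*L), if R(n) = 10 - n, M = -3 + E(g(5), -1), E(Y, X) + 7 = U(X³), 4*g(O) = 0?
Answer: -10260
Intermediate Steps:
g(O) = 0 (g(O) = (¼)*0 = 0)
U(V) = V²
E(Y, X) = -7 + X⁶ (E(Y, X) = -7 + (X³)² = -7 + X⁶)
M = -9 (M = -3 + (-7 + (-1)⁶) = -3 + (-7 + 1) = -3 - 6 = -9)
R(M)*(-45*L) = (10 - 1*(-9))*(-45*12) = (10 + 9)*(-540) = 19*(-540) = -10260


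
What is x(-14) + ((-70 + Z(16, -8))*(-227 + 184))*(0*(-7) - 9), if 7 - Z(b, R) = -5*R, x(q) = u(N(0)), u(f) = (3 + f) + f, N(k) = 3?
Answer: -39852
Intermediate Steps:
u(f) = 3 + 2*f
x(q) = 9 (x(q) = 3 + 2*3 = 3 + 6 = 9)
Z(b, R) = 7 + 5*R (Z(b, R) = 7 - (-5)*R = 7 + 5*R)
x(-14) + ((-70 + Z(16, -8))*(-227 + 184))*(0*(-7) - 9) = 9 + ((-70 + (7 + 5*(-8)))*(-227 + 184))*(0*(-7) - 9) = 9 + ((-70 + (7 - 40))*(-43))*(0 - 9) = 9 + ((-70 - 33)*(-43))*(-9) = 9 - 103*(-43)*(-9) = 9 + 4429*(-9) = 9 - 39861 = -39852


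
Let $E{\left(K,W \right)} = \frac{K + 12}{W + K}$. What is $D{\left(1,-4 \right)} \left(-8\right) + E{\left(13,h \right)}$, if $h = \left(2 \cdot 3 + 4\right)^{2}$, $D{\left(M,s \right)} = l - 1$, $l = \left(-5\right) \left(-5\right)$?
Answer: $- \frac{21671}{113} \approx -191.78$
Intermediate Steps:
$l = 25$
$D{\left(M,s \right)} = 24$ ($D{\left(M,s \right)} = 25 - 1 = 24$)
$h = 100$ ($h = \left(6 + 4\right)^{2} = 10^{2} = 100$)
$E{\left(K,W \right)} = \frac{12 + K}{K + W}$
$D{\left(1,-4 \right)} \left(-8\right) + E{\left(13,h \right)} = 24 \left(-8\right) + \frac{12 + 13}{13 + 100} = -192 + \frac{1}{113} \cdot 25 = -192 + \frac{25}{113} = - \frac{21671}{113}$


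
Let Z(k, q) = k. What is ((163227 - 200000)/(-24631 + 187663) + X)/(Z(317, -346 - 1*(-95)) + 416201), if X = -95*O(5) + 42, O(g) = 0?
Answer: 6810571/67905762576 ≈ 0.00010029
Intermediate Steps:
X = 42 (X = -95*0 + 42 = 0 + 42 = 42)
((163227 - 200000)/(-24631 + 187663) + X)/(Z(317, -346 - 1*(-95)) + 416201) = ((163227 - 200000)/(-24631 + 187663) + 42)/(317 + 416201) = (-36773/163032 + 42)/416518 = (-36773*1/163032 + 42)*(1/416518) = (-36773/163032 + 42)*(1/416518) = (6810571/163032)*(1/416518) = 6810571/67905762576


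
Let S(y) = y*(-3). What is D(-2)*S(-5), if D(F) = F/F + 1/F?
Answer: 15/2 ≈ 7.5000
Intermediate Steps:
D(F) = 1 + 1/F
S(y) = -3*y
D(-2)*S(-5) = ((1 - 2)/(-2))*(-3*(-5)) = -½*(-1)*15 = (½)*15 = 15/2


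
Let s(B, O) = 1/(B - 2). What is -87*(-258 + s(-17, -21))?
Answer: 426561/19 ≈ 22451.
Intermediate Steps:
s(B, O) = 1/(-2 + B)
-87*(-258 + s(-17, -21)) = -87*(-258 + 1/(-2 - 17)) = -87*(-258 + 1/(-19)) = -87*(-258 - 1/19) = -87*(-4903)/19 = -1*(-426561/19) = 426561/19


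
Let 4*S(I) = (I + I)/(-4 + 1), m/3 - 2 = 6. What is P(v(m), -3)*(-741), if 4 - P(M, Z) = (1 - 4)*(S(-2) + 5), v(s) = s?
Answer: -14820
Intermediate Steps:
m = 24 (m = 6 + 3*6 = 6 + 18 = 24)
S(I) = -I/6 (S(I) = ((I + I)/(-4 + 1))/4 = ((2*I)/(-3))/4 = ((2*I)*(-⅓))/4 = (-2*I/3)/4 = -I/6)
P(M, Z) = 20 (P(M, Z) = 4 - (1 - 4)*(-⅙*(-2) + 5) = 4 - (-3)*(⅓ + 5) = 4 - (-3)*16/3 = 4 - 1*(-16) = 4 + 16 = 20)
P(v(m), -3)*(-741) = 20*(-741) = -14820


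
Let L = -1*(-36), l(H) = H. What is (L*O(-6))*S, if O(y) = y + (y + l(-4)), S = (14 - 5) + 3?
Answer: -6912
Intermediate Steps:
L = 36
S = 12 (S = 9 + 3 = 12)
O(y) = -4 + 2*y (O(y) = y + (y - 4) = y + (-4 + y) = -4 + 2*y)
(L*O(-6))*S = (36*(-4 + 2*(-6)))*12 = (36*(-4 - 12))*12 = (36*(-16))*12 = -576*12 = -6912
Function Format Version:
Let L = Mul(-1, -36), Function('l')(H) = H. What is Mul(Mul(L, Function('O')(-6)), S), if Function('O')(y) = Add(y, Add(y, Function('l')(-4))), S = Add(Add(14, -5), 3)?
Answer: -6912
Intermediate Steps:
L = 36
S = 12 (S = Add(9, 3) = 12)
Function('O')(y) = Add(-4, Mul(2, y)) (Function('O')(y) = Add(y, Add(y, -4)) = Add(y, Add(-4, y)) = Add(-4, Mul(2, y)))
Mul(Mul(L, Function('O')(-6)), S) = Mul(Mul(36, Add(-4, Mul(2, -6))), 12) = Mul(Mul(36, Add(-4, -12)), 12) = Mul(Mul(36, -16), 12) = Mul(-576, 12) = -6912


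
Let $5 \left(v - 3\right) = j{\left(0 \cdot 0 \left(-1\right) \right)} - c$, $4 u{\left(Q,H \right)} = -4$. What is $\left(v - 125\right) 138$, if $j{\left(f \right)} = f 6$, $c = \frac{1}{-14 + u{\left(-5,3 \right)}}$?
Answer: $- \frac{420854}{25} \approx -16834.0$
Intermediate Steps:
$u{\left(Q,H \right)} = -1$ ($u{\left(Q,H \right)} = \frac{1}{4} \left(-4\right) = -1$)
$c = - \frac{1}{15}$ ($c = \frac{1}{-14 - 1} = \frac{1}{-15} = - \frac{1}{15} \approx -0.066667$)
$j{\left(f \right)} = 6 f$
$v = \frac{226}{75}$ ($v = 3 + \frac{6 \cdot 0 \cdot 0 \left(-1\right) - - \frac{1}{15}}{5} = 3 + \frac{6 \cdot 0 \left(-1\right) + \frac{1}{15}}{5} = 3 + \frac{6 \cdot 0 + \frac{1}{15}}{5} = 3 + \frac{0 + \frac{1}{15}}{5} = 3 + \frac{1}{5} \cdot \frac{1}{15} = 3 + \frac{1}{75} = \frac{226}{75} \approx 3.0133$)
$\left(v - 125\right) 138 = \left(\frac{226}{75} - 125\right) 138 = \left(- \frac{9149}{75}\right) 138 = - \frac{420854}{25}$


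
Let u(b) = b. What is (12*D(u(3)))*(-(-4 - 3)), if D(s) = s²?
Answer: 756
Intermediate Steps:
(12*D(u(3)))*(-(-4 - 3)) = (12*3²)*(-(-4 - 3)) = (12*9)*(-1*(-7)) = 108*7 = 756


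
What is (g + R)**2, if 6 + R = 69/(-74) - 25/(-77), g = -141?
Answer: 707397062761/32467204 ≈ 21788.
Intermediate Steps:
R = -37651/5698 (R = -6 + (69/(-74) - 25/(-77)) = -6 + (69*(-1/74) - 25*(-1/77)) = -6 + (-69/74 + 25/77) = -6 - 3463/5698 = -37651/5698 ≈ -6.6078)
(g + R)**2 = (-141 - 37651/5698)**2 = (-841069/5698)**2 = 707397062761/32467204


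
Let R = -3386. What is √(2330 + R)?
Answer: 4*I*√66 ≈ 32.496*I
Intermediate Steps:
√(2330 + R) = √(2330 - 3386) = √(-1056) = 4*I*√66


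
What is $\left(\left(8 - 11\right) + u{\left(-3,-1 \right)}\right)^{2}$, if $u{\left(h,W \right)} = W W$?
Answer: $4$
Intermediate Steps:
$u{\left(h,W \right)} = W^{2}$
$\left(\left(8 - 11\right) + u{\left(-3,-1 \right)}\right)^{2} = \left(\left(8 - 11\right) + \left(-1\right)^{2}\right)^{2} = \left(-3 + 1\right)^{2} = \left(-2\right)^{2} = 4$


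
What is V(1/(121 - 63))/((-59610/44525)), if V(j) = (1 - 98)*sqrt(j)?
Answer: 863785*sqrt(58)/691476 ≈ 9.5135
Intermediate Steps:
V(j) = -97*sqrt(j)
V(1/(121 - 63))/((-59610/44525)) = (-97/sqrt(121 - 63))/((-59610/44525)) = (-97*sqrt(58)/58)/((-59610*1/44525)) = (-97*sqrt(58)/58)/(-11922/8905) = -97*sqrt(58)/58*(-8905/11922) = 863785*sqrt(58)/691476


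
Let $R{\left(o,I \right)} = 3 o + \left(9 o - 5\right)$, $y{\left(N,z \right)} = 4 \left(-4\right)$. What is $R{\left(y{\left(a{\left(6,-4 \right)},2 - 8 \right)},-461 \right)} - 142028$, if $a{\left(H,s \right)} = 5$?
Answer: $-142225$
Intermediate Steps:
$y{\left(N,z \right)} = -16$
$R{\left(o,I \right)} = -5 + 12 o$ ($R{\left(o,I \right)} = 3 o + \left(-5 + 9 o\right) = -5 + 12 o$)
$R{\left(y{\left(a{\left(6,-4 \right)},2 - 8 \right)},-461 \right)} - 142028 = \left(-5 + 12 \left(-16\right)\right) - 142028 = \left(-5 - 192\right) - 142028 = -197 - 142028 = -142225$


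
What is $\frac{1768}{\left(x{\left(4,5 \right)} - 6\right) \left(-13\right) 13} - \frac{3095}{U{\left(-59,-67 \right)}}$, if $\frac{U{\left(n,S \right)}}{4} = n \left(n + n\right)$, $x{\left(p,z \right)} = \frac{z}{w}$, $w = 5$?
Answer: $\frac{3586153}{1810120} \approx 1.9812$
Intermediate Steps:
$x{\left(p,z \right)} = \frac{z}{5}$
$U{\left(n,S \right)} = 8 n^{2}$ ($U{\left(n,S \right)} = 4 n \left(n + n\right) = 4 n 2 n = 4 \cdot 2 n^{2} = 8 n^{2}$)
$\frac{1768}{\left(x{\left(4,5 \right)} - 6\right) \left(-13\right) 13} - \frac{3095}{U{\left(-59,-67 \right)}} = \frac{1768}{\left(\frac{1}{5} \cdot 5 - 6\right) \left(-13\right) 13} - \frac{3095}{8 \left(-59\right)^{2}} = \frac{1768}{\left(1 - 6\right) \left(-13\right) 13} - \frac{3095}{8 \cdot 3481} = \frac{1768}{\left(-5\right) \left(-13\right) 13} - \frac{3095}{27848} = \frac{1768}{65 \cdot 13} - \frac{3095}{27848} = \frac{1768}{845} - \frac{3095}{27848} = 1768 \cdot \frac{1}{845} - \frac{3095}{27848} = \frac{136}{65} - \frac{3095}{27848} = \frac{3586153}{1810120}$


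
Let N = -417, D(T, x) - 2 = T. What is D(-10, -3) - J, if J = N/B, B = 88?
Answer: -287/88 ≈ -3.2614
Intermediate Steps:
D(T, x) = 2 + T
J = -417/88 ≈ -4.7386
D(-10, -3) - J = (2 - 10) - 1*(-417/88) = -8 + 417/88 = -287/88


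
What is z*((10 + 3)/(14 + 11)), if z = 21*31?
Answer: 8463/25 ≈ 338.52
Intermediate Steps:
z = 651
z*((10 + 3)/(14 + 11)) = 651*((10 + 3)/(14 + 11)) = 651*(13/25) = 8463/25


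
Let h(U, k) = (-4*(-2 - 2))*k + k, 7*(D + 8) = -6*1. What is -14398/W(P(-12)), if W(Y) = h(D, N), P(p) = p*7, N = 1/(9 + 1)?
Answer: -143980/17 ≈ -8469.4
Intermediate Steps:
N = ⅒ (N = 1/10 = ⅒ ≈ 0.10000)
D = -62/7 (D = -8 + (-6*1)/7 = -8 + (⅐)*(-6) = -8 - 6/7 = -62/7 ≈ -8.8571)
P(p) = 7*p
h(U, k) = 17*k (h(U, k) = (-4*(-4))*k + k = 16*k + k = 17*k)
W(Y) = 17/10 (W(Y) = 17*(⅒) = 17/10)
-14398/W(P(-12)) = -14398/17/10 = -14398*10/17 = -143980/17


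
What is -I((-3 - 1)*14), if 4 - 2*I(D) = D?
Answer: -30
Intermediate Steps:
I(D) = 2 - D/2
-I((-3 - 1)*14) = -(2 - (-3 - 1)*14/2) = -(2 - (-2)*14) = -(2 - ½*(-56)) = -(2 + 28) = -1*30 = -30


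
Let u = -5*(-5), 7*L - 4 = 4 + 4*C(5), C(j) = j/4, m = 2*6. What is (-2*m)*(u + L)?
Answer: -4512/7 ≈ -644.57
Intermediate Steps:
m = 12
C(j) = j/4 (C(j) = j*(¼) = j/4)
L = 13/7 (L = 4/7 + (4 + 4*((¼)*5))/7 = 4/7 + (4 + 4*(5/4))/7 = 4/7 + (4 + 5)/7 = 4/7 + (⅐)*9 = 4/7 + 9/7 = 13/7 ≈ 1.8571)
u = 25
(-2*m)*(u + L) = (-2*12)*(25 + 13/7) = -24*188/7 = -4512/7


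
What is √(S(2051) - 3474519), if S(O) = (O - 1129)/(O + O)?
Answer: 2*I*√3653978538602/2051 ≈ 1864.0*I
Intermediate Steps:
S(O) = (-1129 + O)/(2*O) (S(O) = (-1129 + O)/((2*O)) = (-1129 + O)*(1/(2*O)) = (-1129 + O)/(2*O))
√(S(2051) - 3474519) = √((½)*(-1129 + 2051)/2051 - 3474519) = √((½)*(1/2051)*922 - 3474519) = √(461/2051 - 3474519) = √(-7126238008/2051) = 2*I*√3653978538602/2051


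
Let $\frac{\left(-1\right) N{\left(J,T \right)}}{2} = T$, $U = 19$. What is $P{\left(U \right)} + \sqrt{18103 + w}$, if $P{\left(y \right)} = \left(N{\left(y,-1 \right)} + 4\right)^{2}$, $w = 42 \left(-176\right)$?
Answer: $36 + \sqrt{10711} \approx 139.49$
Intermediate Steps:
$w = -7392$
$N{\left(J,T \right)} = - 2 T$
$P{\left(y \right)} = 36$ ($P{\left(y \right)} = \left(\left(-2\right) \left(-1\right) + 4\right)^{2} = \left(2 + 4\right)^{2} = 6^{2} = 36$)
$P{\left(U \right)} + \sqrt{18103 + w} = 36 + \sqrt{18103 - 7392} = 36 + \sqrt{10711}$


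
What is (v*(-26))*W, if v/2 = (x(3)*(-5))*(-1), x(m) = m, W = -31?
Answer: 24180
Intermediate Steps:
v = 30 (v = 2*((3*(-5))*(-1)) = 2*(-15*(-1)) = 2*15 = 30)
(v*(-26))*W = (30*(-26))*(-31) = -780*(-31) = 24180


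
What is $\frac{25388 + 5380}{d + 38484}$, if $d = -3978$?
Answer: $\frac{5128}{5751} \approx 0.89167$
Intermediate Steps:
$\frac{25388 + 5380}{d + 38484} = \frac{25388 + 5380}{-3978 + 38484} = \frac{30768}{34506} = 30768 \cdot \frac{1}{34506} = \frac{5128}{5751}$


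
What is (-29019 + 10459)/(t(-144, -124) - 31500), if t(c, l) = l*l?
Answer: 160/139 ≈ 1.1511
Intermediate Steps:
t(c, l) = l**2
(-29019 + 10459)/(t(-144, -124) - 31500) = (-29019 + 10459)/((-124)**2 - 31500) = -18560/(15376 - 31500) = -18560/(-16124) = -18560*(-1/16124) = 160/139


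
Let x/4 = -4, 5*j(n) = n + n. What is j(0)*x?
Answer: 0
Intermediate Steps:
j(n) = 2*n/5 (j(n) = (n + n)/5 = (2*n)/5 = 2*n/5)
x = -16 (x = 4*(-4) = -16)
j(0)*x = ((⅖)*0)*(-16) = 0*(-16) = 0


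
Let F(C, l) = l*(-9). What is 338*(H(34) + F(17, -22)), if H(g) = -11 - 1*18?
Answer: 57122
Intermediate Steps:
F(C, l) = -9*l
H(g) = -29 (H(g) = -11 - 18 = -29)
338*(H(34) + F(17, -22)) = 338*(-29 - 9*(-22)) = 338*(-29 + 198) = 338*169 = 57122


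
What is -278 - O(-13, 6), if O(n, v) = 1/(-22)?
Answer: -6115/22 ≈ -277.95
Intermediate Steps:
O(n, v) = -1/22
-278 - O(-13, 6) = -278 - 1*(-1/22) = -278 + 1/22 = -6115/22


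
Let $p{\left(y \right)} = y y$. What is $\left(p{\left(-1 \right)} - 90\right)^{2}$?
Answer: $7921$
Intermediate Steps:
$p{\left(y \right)} = y^{2}$
$\left(p{\left(-1 \right)} - 90\right)^{2} = \left(\left(-1\right)^{2} - 90\right)^{2} = \left(1 - 90\right)^{2} = \left(-89\right)^{2} = 7921$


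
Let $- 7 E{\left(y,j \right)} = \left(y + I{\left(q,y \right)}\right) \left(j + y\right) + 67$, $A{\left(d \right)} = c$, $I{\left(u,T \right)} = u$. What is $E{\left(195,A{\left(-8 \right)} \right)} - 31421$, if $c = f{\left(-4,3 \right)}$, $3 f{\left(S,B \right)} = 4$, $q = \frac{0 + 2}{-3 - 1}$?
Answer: $- \frac{221315}{6} \approx -36886.0$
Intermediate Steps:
$q = - \frac{1}{2}$ ($q = \frac{2}{-4} = 2 \left(- \frac{1}{4}\right) = - \frac{1}{2} \approx -0.5$)
$f{\left(S,B \right)} = \frac{4}{3}$ ($f{\left(S,B \right)} = \frac{1}{3} \cdot 4 = \frac{4}{3}$)
$c = \frac{4}{3} \approx 1.3333$
$A{\left(d \right)} = \frac{4}{3}$
$E{\left(y,j \right)} = - \frac{67}{7} - \frac{\left(- \frac{1}{2} + y\right) \left(j + y\right)}{7}$ ($E{\left(y,j \right)} = - \frac{\left(y - \frac{1}{2}\right) \left(j + y\right) + 67}{7} = - \frac{\left(- \frac{1}{2} + y\right) \left(j + y\right) + 67}{7} = - \frac{67 + \left(- \frac{1}{2} + y\right) \left(j + y\right)}{7} = - \frac{67}{7} - \frac{\left(- \frac{1}{2} + y\right) \left(j + y\right)}{7}$)
$E{\left(195,A{\left(-8 \right)} \right)} - 31421 = \left(- \frac{67}{7} - \frac{195^{2}}{7} + \frac{1}{14} \cdot \frac{4}{3} + \frac{1}{14} \cdot 195 - \frac{4}{21} \cdot 195\right) - 31421 = \left(- \frac{67}{7} - \frac{38025}{7} + \frac{2}{21} + \frac{195}{14} - \frac{260}{7}\right) - 31421 = - \frac{32789}{6} - 31421 = - \frac{221315}{6}$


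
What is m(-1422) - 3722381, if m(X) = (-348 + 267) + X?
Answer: -3723884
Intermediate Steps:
m(X) = -81 + X
m(-1422) - 3722381 = (-81 - 1422) - 3722381 = -1503 - 3722381 = -3723884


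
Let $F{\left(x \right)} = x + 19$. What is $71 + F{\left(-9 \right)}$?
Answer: $81$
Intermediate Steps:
$F{\left(x \right)} = 19 + x$
$71 + F{\left(-9 \right)} = 71 + \left(19 - 9\right) = 71 + 10 = 81$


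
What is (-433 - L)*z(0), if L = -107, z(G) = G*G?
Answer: 0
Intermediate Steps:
z(G) = G**2
(-433 - L)*z(0) = (-433 - 1*(-107))*0**2 = (-433 + 107)*0 = -326*0 = 0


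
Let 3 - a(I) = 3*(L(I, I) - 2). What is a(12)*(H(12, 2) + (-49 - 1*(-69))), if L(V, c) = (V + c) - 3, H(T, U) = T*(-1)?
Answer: -432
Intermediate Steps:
H(T, U) = -T
L(V, c) = -3 + V + c
a(I) = 18 - 6*I (a(I) = 3 - 3*((-3 + I + I) - 2) = 3 - 3*((-3 + 2*I) - 2) = 3 - 3*(-5 + 2*I) = 3 - (-15 + 6*I) = 3 + (15 - 6*I) = 18 - 6*I)
a(12)*(H(12, 2) + (-49 - 1*(-69))) = (18 - 6*12)*(-1*12 + (-49 - 1*(-69))) = (18 - 72)*(-12 + (-49 + 69)) = -54*(-12 + 20) = -54*8 = -432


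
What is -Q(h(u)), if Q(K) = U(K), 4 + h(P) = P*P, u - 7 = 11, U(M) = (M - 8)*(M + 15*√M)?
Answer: -99840 - 37440*√5 ≈ -1.8356e+5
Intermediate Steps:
U(M) = (-8 + M)*(M + 15*√M)
u = 18 (u = 7 + 11 = 18)
h(P) = -4 + P² (h(P) = -4 + P*P = -4 + P²)
Q(K) = K² - 120*√K - 8*K + 15*K^(3/2)
-Q(h(u)) = -((-4 + 18²)² - 120*√(-4 + 18²) - 8*(-4 + 18²) + 15*(-4 + 18²)^(3/2)) = -((-4 + 324)² - 120*√(-4 + 324) - 8*(-4 + 324) + 15*(-4 + 324)^(3/2)) = -(320² - 960*√5 - 8*320 + 15*320^(3/2)) = -(102400 - 960*√5 - 2560 + 15*(2560*√5)) = -(102400 - 960*√5 - 2560 + 38400*√5) = -(99840 + 37440*√5) = -99840 - 37440*√5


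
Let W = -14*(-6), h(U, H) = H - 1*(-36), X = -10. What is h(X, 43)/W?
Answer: 79/84 ≈ 0.94048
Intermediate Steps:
h(U, H) = 36 + H (h(U, H) = H + 36 = 36 + H)
W = 84
h(X, 43)/W = (36 + 43)/84 = 79*(1/84) = 79/84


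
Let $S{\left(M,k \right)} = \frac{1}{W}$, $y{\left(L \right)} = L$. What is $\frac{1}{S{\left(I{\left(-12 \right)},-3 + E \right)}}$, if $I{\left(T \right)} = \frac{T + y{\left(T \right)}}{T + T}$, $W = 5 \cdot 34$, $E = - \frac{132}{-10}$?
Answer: $170$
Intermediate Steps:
$E = \frac{66}{5}$ ($E = \left(-132\right) \left(- \frac{1}{10}\right) = \frac{66}{5} \approx 13.2$)
$W = 170$
$I{\left(T \right)} = 1$ ($I{\left(T \right)} = \frac{T + T}{T + T} = \frac{2 T}{2 T} = 2 T \frac{1}{2 T} = 1$)
$S{\left(M,k \right)} = \frac{1}{170}$
$\frac{1}{S{\left(I{\left(-12 \right)},-3 + E \right)}} = \frac{1}{\frac{1}{170}} = 170$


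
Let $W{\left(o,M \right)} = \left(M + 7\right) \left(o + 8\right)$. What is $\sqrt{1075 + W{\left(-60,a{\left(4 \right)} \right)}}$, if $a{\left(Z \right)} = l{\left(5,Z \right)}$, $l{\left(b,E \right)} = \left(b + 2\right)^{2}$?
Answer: $i \sqrt{1837} \approx 42.86 i$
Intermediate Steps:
$l{\left(b,E \right)} = \left(2 + b\right)^{2}$
$a{\left(Z \right)} = 49$ ($a{\left(Z \right)} = \left(2 + 5\right)^{2} = 7^{2} = 49$)
$W{\left(o,M \right)} = \left(7 + M\right) \left(8 + o\right)$
$\sqrt{1075 + W{\left(-60,a{\left(4 \right)} \right)}} = \sqrt{1075 + \left(56 + 7 \left(-60\right) + 8 \cdot 49 + 49 \left(-60\right)\right)} = \sqrt{1075 + \left(56 - 420 + 392 - 2940\right)} = \sqrt{1075 - 2912} = \sqrt{-1837} = i \sqrt{1837}$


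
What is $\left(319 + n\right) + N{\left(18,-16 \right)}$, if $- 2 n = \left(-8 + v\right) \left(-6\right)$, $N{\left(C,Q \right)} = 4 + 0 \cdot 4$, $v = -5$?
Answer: $284$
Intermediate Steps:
$N{\left(C,Q \right)} = 4$ ($N{\left(C,Q \right)} = 4 + 0 = 4$)
$n = -39$ ($n = - \frac{\left(-8 - 5\right) \left(-6\right)}{2} = - \frac{\left(-13\right) \left(-6\right)}{2} = \left(- \frac{1}{2}\right) 78 = -39$)
$\left(319 + n\right) + N{\left(18,-16 \right)} = \left(319 - 39\right) + 4 = 280 + 4 = 284$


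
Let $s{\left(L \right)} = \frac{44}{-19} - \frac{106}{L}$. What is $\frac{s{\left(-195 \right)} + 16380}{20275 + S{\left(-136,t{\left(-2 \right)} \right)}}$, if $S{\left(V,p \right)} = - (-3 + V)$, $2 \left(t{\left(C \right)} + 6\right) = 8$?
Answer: $\frac{30340667}{37816935} \approx 0.8023$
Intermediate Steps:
$t{\left(C \right)} = -2$ ($t{\left(C \right)} = -6 + \frac{1}{2} \cdot 8 = -6 + 4 = -2$)
$s{\left(L \right)} = - \frac{44}{19} - \frac{106}{L}$ ($s{\left(L \right)} = 44 \left(- \frac{1}{19}\right) - \frac{106}{L} = - \frac{44}{19} - \frac{106}{L}$)
$S{\left(V,p \right)} = 3 - V$
$\frac{s{\left(-195 \right)} + 16380}{20275 + S{\left(-136,t{\left(-2 \right)} \right)}} = \frac{\left(- \frac{44}{19} - \frac{106}{-195}\right) + 16380}{20275 + \left(3 - -136\right)} = \frac{\left(- \frac{44}{19} - - \frac{106}{195}\right) + 16380}{20275 + \left(3 + 136\right)} = \frac{\left(- \frac{44}{19} + \frac{106}{195}\right) + 16380}{20275 + 139} = \frac{- \frac{6566}{3705} + 16380}{20414} = \frac{60681334}{3705} \cdot \frac{1}{20414} = \frac{30340667}{37816935}$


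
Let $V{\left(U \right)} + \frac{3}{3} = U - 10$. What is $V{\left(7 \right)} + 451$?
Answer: $447$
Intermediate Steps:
$V{\left(U \right)} = -11 + U$ ($V{\left(U \right)} = -1 + \left(U - 10\right) = -1 + \left(-10 + U\right) = -11 + U$)
$V{\left(7 \right)} + 451 = \left(-11 + 7\right) + 451 = -4 + 451 = 447$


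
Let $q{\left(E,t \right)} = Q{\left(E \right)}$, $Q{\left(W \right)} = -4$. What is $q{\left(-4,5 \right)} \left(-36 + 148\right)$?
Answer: $-448$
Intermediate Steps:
$q{\left(E,t \right)} = -4$
$q{\left(-4,5 \right)} \left(-36 + 148\right) = - 4 \left(-36 + 148\right) = \left(-4\right) 112 = -448$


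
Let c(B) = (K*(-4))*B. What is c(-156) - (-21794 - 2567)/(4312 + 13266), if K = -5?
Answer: -3224647/1034 ≈ -3118.6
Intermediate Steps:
c(B) = 20*B (c(B) = (-5*(-4))*B = 20*B)
c(-156) - (-21794 - 2567)/(4312 + 13266) = 20*(-156) - (-21794 - 2567)/(4312 + 13266) = -3120 - (-24361)/17578 = -3120 - 1*(-1433/1034) = -3120 + 1433/1034 = -3224647/1034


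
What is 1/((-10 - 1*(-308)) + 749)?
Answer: 1/1047 ≈ 0.00095511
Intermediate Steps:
1/((-10 - 1*(-308)) + 749) = 1/((-10 + 308) + 749) = 1/(298 + 749) = 1/1047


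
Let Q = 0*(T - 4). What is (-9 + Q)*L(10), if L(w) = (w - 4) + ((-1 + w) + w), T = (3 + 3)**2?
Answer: -225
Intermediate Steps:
T = 36 (T = 6**2 = 36)
Q = 0 (Q = 0*(36 - 4) = 0*32 = 0)
L(w) = -5 + 3*w (L(w) = (-4 + w) + (-1 + 2*w) = -5 + 3*w)
(-9 + Q)*L(10) = (-9 + 0)*(-5 + 3*10) = -9*(-5 + 30) = -9*25 = -225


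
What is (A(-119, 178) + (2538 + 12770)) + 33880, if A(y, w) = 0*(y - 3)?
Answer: 49188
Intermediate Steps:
A(y, w) = 0 (A(y, w) = 0*(-3 + y) = 0)
(A(-119, 178) + (2538 + 12770)) + 33880 = (0 + (2538 + 12770)) + 33880 = (0 + 15308) + 33880 = 15308 + 33880 = 49188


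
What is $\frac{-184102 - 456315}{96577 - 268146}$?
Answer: $\frac{640417}{171569} \approx 3.7327$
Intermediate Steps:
$\frac{-184102 - 456315}{96577 - 268146} = - \frac{640417}{-171569} = \left(-640417\right) \left(- \frac{1}{171569}\right) = \frac{640417}{171569}$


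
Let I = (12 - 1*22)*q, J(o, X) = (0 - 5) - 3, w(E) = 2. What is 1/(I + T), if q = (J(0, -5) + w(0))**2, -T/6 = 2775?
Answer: -1/17010 ≈ -5.8789e-5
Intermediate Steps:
T = -16650 (T = -6*2775 = -16650)
J(o, X) = -8 (J(o, X) = -5 - 3 = -8)
q = 36 (q = (-8 + 2)**2 = (-6)**2 = 36)
I = -360 (I = (12 - 1*22)*36 = (12 - 22)*36 = -10*36 = -360)
1/(I + T) = 1/(-360 - 16650) = 1/(-17010) = -1/17010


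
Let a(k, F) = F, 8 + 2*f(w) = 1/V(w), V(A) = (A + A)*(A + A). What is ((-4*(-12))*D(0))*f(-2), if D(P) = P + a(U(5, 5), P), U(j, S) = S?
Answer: 0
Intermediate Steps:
V(A) = 4*A**2 (V(A) = (2*A)*(2*A) = 4*A**2)
f(w) = -4 + 1/(8*w**2) (f(w) = -4 + 1/(2*((4*w**2))) = -4 + (1/(4*w**2))/2 = -4 + 1/(8*w**2))
D(P) = 2*P (D(P) = P + P = 2*P)
((-4*(-12))*D(0))*f(-2) = ((-4*(-12))*(2*0))*(-4 + (1/8)/(-2)**2) = (48*0)*(-4 + (1/8)*(1/4)) = 0*(-4 + 1/32) = 0*(-127/32) = 0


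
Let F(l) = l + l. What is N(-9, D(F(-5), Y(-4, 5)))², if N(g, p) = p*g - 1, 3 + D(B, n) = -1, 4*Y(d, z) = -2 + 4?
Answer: 1225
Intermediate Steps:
Y(d, z) = ½ (Y(d, z) = (-2 + 4)/4 = (¼)*2 = ½)
F(l) = 2*l
D(B, n) = -4 (D(B, n) = -3 - 1 = -4)
N(g, p) = -1 + g*p (N(g, p) = g*p - 1 = -1 + g*p)
N(-9, D(F(-5), Y(-4, 5)))² = (-1 - 9*(-4))² = (-1 + 36)² = 35² = 1225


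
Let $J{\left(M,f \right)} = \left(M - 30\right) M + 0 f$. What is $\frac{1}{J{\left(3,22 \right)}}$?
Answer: $- \frac{1}{81} \approx -0.012346$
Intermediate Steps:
$J{\left(M,f \right)} = M \left(-30 + M\right)$ ($J{\left(M,f \right)} = \left(-30 + M\right) M + 0 = M \left(-30 + M\right) + 0 = M \left(-30 + M\right)$)
$\frac{1}{J{\left(3,22 \right)}} = \frac{1}{3 \left(-30 + 3\right)} = \frac{1}{3 \left(-27\right)} = \frac{1}{-81} = - \frac{1}{81}$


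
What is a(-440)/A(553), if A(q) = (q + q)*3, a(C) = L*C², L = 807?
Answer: 26039200/553 ≈ 47087.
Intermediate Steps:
a(C) = 807*C²
A(q) = 6*q (A(q) = (2*q)*3 = 6*q)
a(-440)/A(553) = (807*(-440)²)/((6*553)) = (807*193600)/3318 = 156235200*(1/3318) = 26039200/553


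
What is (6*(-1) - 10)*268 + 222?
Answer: -4066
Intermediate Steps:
(6*(-1) - 10)*268 + 222 = (-6 - 10)*268 + 222 = -16*268 + 222 = -4288 + 222 = -4066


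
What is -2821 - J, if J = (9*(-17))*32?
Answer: 2075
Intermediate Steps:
J = -4896 (J = -153*32 = -4896)
-2821 - J = -2821 - 1*(-4896) = -2821 + 4896 = 2075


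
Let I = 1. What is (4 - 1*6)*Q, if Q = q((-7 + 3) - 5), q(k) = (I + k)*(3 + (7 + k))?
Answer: 16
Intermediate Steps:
q(k) = (1 + k)*(10 + k) (q(k) = (1 + k)*(3 + (7 + k)) = (1 + k)*(10 + k))
Q = -8 (Q = 10 + ((-7 + 3) - 5)² + 11*((-7 + 3) - 5) = 10 + (-4 - 5)² + 11*(-4 - 5) = 10 + (-9)² + 11*(-9) = 10 + 81 - 99 = -8)
(4 - 1*6)*Q = (4 - 1*6)*(-8) = (4 - 6)*(-8) = -2*(-8) = 16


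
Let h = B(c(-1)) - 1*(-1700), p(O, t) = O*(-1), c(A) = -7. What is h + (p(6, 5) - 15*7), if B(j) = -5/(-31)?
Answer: 49264/31 ≈ 1589.2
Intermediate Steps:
p(O, t) = -O
B(j) = 5/31 (B(j) = -5*(-1/31) = 5/31)
h = 52705/31 (h = 5/31 - 1*(-1700) = 5/31 + 1700 = 52705/31 ≈ 1700.2)
h + (p(6, 5) - 15*7) = 52705/31 + (-1*6 - 15*7) = 52705/31 + (-6 - 105) = 52705/31 - 111 = 49264/31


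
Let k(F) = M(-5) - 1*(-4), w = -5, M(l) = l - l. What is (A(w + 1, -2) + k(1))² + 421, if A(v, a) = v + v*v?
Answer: 677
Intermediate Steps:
M(l) = 0
k(F) = 4 (k(F) = 0 - 1*(-4) = 0 + 4 = 4)
A(v, a) = v + v²
(A(w + 1, -2) + k(1))² + 421 = ((-5 + 1)*(1 + (-5 + 1)) + 4)² + 421 = (-4*(1 - 4) + 4)² + 421 = (-4*(-3) + 4)² + 421 = (12 + 4)² + 421 = 16² + 421 = 256 + 421 = 677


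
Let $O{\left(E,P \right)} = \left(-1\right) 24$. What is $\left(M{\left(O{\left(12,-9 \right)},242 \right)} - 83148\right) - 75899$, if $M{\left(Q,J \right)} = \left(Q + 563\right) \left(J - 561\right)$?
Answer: $-330988$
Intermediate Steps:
$O{\left(E,P \right)} = -24$
$M{\left(Q,J \right)} = \left(-561 + J\right) \left(563 + Q\right)$ ($M{\left(Q,J \right)} = \left(563 + Q\right) \left(-561 + J\right) = \left(-561 + J\right) \left(563 + Q\right)$)
$\left(M{\left(O{\left(12,-9 \right)},242 \right)} - 83148\right) - 75899 = \left(\left(-315843 - -13464 + 563 \cdot 242 + 242 \left(-24\right)\right) - 83148\right) - 75899 = \left(\left(-315843 + 13464 + 136246 - 5808\right) - 83148\right) - 75899 = \left(-171941 - 83148\right) - 75899 = -255089 - 75899 = -330988$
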